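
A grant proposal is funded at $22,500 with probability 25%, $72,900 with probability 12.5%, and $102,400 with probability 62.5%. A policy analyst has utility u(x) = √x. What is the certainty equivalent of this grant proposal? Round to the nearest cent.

$73,576.56

E[u] = 0.25·√22500 + 0.125·√72900 + 0.625·√102400 = 0.25·150 + 0.125·270 + 0.625·320 = 271.25
CE = (271.25)² = 73576.5625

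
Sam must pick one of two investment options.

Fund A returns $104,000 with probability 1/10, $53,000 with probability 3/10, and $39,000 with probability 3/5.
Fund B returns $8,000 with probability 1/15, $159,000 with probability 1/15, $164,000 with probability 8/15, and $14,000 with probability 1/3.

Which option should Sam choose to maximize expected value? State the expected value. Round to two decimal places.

Fund A = 1/10 × 104000 + 3/10 × 53000 + 3/5 × 39000 = 10400 + 15900 + 23400 = 49700
Fund B = 1/15 × 8000 + 1/15 × 159000 + 8/15 × 164000 + 1/3 × 14000 = 533.3333 + 10600 + 87466.6667 + 4666.6667 = 103266.6667

Fund B ($103,266.67)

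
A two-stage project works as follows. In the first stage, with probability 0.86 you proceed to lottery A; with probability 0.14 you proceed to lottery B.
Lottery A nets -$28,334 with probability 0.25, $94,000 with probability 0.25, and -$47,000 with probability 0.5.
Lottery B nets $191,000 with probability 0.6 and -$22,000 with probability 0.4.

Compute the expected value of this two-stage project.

EV(A) = 0.25 × (-28334) + 0.25 × 94000 + 0.5 × (-47000) = -7083.5 + 23500 − 23500 = -7083.5
EV(B) = 0.6 × 191000 + 0.4 × (-22000) = 114600 − 8800 = 105800
Overall = 0.86 × (-7083.5) + 0.14 × 105800 = -6091.81 + 14812 = 8720.19

$8,720.19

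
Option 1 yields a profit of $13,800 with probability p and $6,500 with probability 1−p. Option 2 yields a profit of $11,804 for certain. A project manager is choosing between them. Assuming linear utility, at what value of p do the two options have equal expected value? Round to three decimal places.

p·13800 + (1−p)·6500 = 11804
7300p + 6500 = 11804
p = (11804 − 6500) / 7300

p = 0.727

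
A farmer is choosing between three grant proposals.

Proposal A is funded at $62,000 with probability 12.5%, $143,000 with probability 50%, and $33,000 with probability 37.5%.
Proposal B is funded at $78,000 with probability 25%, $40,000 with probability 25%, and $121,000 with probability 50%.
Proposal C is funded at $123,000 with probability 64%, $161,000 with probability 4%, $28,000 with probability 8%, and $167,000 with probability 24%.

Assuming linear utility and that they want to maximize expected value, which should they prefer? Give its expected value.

Proposal A = 0.125 × 62000 + 0.5 × 143000 + 0.375 × 33000 = 7750 + 71500 + 12375 = 91625
Proposal B = 0.25 × 78000 + 0.25 × 40000 + 0.5 × 121000 = 19500 + 10000 + 60500 = 90000
Proposal C = 0.64 × 123000 + 0.04 × 161000 + 0.08 × 28000 + 0.24 × 167000 = 78720 + 6440 + 2240 + 40080 = 127480

Proposal C ($127,480)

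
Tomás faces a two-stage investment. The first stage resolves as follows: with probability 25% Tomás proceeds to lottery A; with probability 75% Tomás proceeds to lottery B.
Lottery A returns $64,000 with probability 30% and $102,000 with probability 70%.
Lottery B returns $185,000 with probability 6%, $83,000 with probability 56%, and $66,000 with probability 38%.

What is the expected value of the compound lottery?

EV(A) = 0.3 × 64000 + 0.7 × 102000 = 19200 + 71400 = 90600
EV(B) = 0.06 × 185000 + 0.56 × 83000 + 0.38 × 66000 = 11100 + 46480 + 25080 = 82660
Overall = 0.25 × 90600 + 0.75 × 82660 = 22650 + 61995 = 84645

$84,645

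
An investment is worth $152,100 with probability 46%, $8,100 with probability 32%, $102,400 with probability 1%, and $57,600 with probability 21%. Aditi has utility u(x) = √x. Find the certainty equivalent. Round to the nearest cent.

E[u] = 0.46·√152100 + 0.32·√8100 + 0.01·√102400 + 0.21·√57600 = 0.46·390 + 0.32·90 + 0.01·320 + 0.21·240 = 261.8
CE = (261.8)² = 68539.24

$68,539.24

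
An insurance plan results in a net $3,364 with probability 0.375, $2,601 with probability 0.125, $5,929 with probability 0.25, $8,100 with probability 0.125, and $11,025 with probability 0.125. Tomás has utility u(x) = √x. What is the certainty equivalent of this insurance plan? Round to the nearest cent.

E[u] = 0.375·√3364 + 0.125·√2601 + 0.25·√5929 + 0.125·√8100 + 0.125·√11025 = 0.375·58 + 0.125·51 + 0.25·77 + 0.125·90 + 0.125·105 = 71.75
CE = (71.75)² = 5148.0625

$5,148.06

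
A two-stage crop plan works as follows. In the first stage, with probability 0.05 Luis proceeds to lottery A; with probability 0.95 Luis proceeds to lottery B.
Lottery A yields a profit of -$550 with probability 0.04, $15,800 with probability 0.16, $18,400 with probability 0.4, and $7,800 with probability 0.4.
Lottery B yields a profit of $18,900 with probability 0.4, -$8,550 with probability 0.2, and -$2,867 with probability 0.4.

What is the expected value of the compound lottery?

$5,117.34

EV(A) = 0.04 × (-550) + 0.16 × 15800 + 0.4 × 18400 + 0.4 × 7800 = -22 + 2528 + 7360 + 3120 = 12986
EV(B) = 0.4 × 18900 + 0.2 × (-8550) + 0.4 × (-2867) = 7560 − 1710 − 1146.8 = 4703.2
Overall = 0.05 × 12986 + 0.95 × 4703.2 = 649.3 + 4468.04 = 5117.34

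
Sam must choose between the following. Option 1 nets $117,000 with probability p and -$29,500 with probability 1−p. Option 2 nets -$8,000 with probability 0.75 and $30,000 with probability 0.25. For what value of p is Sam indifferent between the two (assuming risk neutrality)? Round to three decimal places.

p = 0.212

EV(Option 2) = 0.75 × (-8000) + 0.25 × 30000 = -6000 + 7500 = 1500
p·117000 + (1−p)·(-29500) = 1500
146500p − 29500 = 1500
p = (1500 + 29500) / 146500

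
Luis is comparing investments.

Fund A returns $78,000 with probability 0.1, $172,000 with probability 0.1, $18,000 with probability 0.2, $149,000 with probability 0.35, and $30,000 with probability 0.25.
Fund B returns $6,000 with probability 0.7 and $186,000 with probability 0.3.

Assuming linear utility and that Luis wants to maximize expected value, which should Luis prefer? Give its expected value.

Fund A ($88,250)

Fund A = 0.1 × 78000 + 0.1 × 172000 + 0.2 × 18000 + 0.35 × 149000 + 0.25 × 30000 = 7800 + 17200 + 3600 + 52150 + 7500 = 88250
Fund B = 0.7 × 6000 + 0.3 × 186000 = 4200 + 55800 = 60000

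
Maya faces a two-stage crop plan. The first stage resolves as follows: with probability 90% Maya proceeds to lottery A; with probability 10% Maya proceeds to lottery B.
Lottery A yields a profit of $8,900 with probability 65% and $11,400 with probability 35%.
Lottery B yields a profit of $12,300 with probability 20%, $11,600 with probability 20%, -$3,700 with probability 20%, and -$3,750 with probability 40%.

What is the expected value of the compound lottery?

EV(A) = 0.65 × 8900 + 0.35 × 11400 = 5785 + 3990 = 9775
EV(B) = 0.2 × 12300 + 0.2 × 11600 + 0.2 × (-3700) + 0.4 × (-3750) = 2460 + 2320 − 740 − 1500 = 2540
Overall = 0.9 × 9775 + 0.1 × 2540 = 8797.5 + 254 = 9051.5

$9,051.50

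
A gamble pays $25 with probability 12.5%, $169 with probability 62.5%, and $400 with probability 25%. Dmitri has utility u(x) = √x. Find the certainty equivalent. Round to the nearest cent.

E[u] = 0.125·√25 + 0.625·√169 + 0.25·√400 = 0.125·5 + 0.625·13 + 0.25·20 = 13.75
CE = (13.75)² = 189.0625

$189.06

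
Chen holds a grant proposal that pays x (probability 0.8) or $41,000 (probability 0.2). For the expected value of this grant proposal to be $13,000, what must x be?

x = $6,000

0.8·x + 0.2·41000 = 13000
0.8·x = 13000 − 8200 = 4800
x = 4800 / 0.8 = 6000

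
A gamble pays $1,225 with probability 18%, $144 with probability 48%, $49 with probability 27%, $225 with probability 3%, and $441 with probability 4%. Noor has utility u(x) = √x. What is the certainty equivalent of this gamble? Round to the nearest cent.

$232.26

E[u] = 0.18·√1225 + 0.48·√144 + 0.27·√49 + 0.03·√225 + 0.04·√441 = 0.18·35 + 0.48·12 + 0.27·7 + 0.03·15 + 0.04·21 = 15.24
CE = (15.24)² = 232.2576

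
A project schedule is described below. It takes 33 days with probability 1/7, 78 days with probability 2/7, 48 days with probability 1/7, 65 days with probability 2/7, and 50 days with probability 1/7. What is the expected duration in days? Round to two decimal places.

59.57 days

EV = 1/7 × 33 + 2/7 × 78 + 1/7 × 48 + 2/7 × 65 + 1/7 × 50 = 4.7143 + 22.2857 + 6.8571 + 18.5714 + 7.1429 = 59.5714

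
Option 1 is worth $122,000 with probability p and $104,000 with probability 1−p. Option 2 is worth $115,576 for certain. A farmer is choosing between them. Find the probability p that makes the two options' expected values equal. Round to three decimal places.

p·122000 + (1−p)·104000 = 115576
18000p + 104000 = 115576
p = (115576 − 104000) / 18000

p = 0.643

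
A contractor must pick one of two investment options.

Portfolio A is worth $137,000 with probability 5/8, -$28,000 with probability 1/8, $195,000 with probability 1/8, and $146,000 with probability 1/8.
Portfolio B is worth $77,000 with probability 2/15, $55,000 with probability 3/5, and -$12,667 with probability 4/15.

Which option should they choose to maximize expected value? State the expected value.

Portfolio A ($124,750)

Portfolio A = 5/8 × 137000 + 1/8 × (-28000) + 1/8 × 195000 + 1/8 × 146000 = 85625 − 3500 + 24375 + 18250 = 124750
Portfolio B = 2/15 × 77000 + 3/5 × 55000 + 4/15 × (-12667) = 10266.6667 + 33000 − 3377.8667 = 39888.8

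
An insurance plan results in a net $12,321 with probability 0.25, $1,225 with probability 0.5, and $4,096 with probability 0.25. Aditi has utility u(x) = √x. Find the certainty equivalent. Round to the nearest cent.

$3,751.56

E[u] = 0.25·√12321 + 0.5·√1225 + 0.25·√4096 = 0.25·111 + 0.5·35 + 0.25·64 = 61.25
CE = (61.25)² = 3751.5625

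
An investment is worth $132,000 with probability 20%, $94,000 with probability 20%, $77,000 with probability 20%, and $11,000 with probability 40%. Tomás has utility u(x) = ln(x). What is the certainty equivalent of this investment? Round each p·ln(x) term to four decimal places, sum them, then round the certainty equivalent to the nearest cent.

$40,982.48

E[u] = 0.2·ln(132000) + 0.2·ln(94000) + 0.2·ln(77000) + 0.4·ln(11000) = 2.3581 + 2.2902 + 2.2503 + 3.7223 = 10.6209
CE = e^10.6209 ≈ 40982.48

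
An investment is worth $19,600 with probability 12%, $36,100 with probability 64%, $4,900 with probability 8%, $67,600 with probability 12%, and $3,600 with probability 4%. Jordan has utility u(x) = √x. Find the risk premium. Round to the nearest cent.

$2,562.24

E[u] = 0.12·√19600 + 0.64·√36100 + 0.08·√4900 + 0.12·√67600 + 0.04·√3600 = 0.12·140 + 0.64·190 + 0.08·70 + 0.12·260 + 0.04·60 = 177.6
CE = (177.6)² = 31541.76
Risk premium = EV − CE = 34104 − 31541.76 = 2562.24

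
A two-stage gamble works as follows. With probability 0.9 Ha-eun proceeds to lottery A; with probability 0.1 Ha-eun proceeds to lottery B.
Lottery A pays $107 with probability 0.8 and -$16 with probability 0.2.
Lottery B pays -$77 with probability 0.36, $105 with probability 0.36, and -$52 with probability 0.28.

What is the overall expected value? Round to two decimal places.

EV(A) = 0.8 × 107 + 0.2 × (-16) = 85.6 − 3.2 = 82.4
EV(B) = 0.36 × (-77) + 0.36 × 105 + 0.28 × (-52) = -27.72 + 37.8 − 14.56 = -4.48
Overall = 0.9 × 82.4 + 0.1 × (-4.48) = 74.16 − 0.448 = 73.712

$73.71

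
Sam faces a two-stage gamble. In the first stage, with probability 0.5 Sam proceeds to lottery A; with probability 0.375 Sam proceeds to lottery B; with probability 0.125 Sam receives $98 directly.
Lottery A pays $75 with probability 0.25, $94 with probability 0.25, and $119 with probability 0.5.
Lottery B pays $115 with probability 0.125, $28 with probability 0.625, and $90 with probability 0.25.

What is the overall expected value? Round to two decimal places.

$83.52

EV(A) = 0.25 × 75 + 0.25 × 94 + 0.5 × 119 = 18.75 + 23.5 + 59.5 = 101.75
EV(B) = 0.125 × 115 + 0.625 × 28 + 0.25 × 90 = 14.375 + 17.5 + 22.5 = 54.375
Branch C: 98 (certain)
Overall = 0.5 × 101.75 + 0.375 × 54.375 + 0.125 × 98 = 50.875 + 20.390625 + 12.25 = 83.515625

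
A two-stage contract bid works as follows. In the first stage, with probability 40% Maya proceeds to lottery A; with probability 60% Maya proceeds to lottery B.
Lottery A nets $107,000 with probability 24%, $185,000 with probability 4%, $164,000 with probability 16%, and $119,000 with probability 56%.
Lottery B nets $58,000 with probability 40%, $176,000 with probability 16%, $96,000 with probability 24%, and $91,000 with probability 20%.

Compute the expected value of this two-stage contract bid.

EV(A) = 0.24 × 107000 + 0.04 × 185000 + 0.16 × 164000 + 0.56 × 119000 = 25680 + 7400 + 26240 + 66640 = 125960
EV(B) = 0.4 × 58000 + 0.16 × 176000 + 0.24 × 96000 + 0.2 × 91000 = 23200 + 28160 + 23040 + 18200 = 92600
Overall = 0.4 × 125960 + 0.6 × 92600 = 50384 + 55560 = 105944

$105,944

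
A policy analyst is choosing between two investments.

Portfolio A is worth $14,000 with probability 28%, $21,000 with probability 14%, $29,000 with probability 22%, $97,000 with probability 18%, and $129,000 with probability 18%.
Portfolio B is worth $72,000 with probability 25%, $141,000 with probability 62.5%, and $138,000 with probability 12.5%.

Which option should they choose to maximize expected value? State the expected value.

Portfolio B ($123,375)

Portfolio A = 0.28 × 14000 + 0.14 × 21000 + 0.22 × 29000 + 0.18 × 97000 + 0.18 × 129000 = 3920 + 2940 + 6380 + 17460 + 23220 = 53920
Portfolio B = 0.25 × 72000 + 0.625 × 141000 + 0.125 × 138000 = 18000 + 88125 + 17250 = 123375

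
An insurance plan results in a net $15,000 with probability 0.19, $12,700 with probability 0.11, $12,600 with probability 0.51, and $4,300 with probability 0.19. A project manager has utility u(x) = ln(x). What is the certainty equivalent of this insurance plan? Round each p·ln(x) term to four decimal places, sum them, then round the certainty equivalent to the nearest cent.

E[u] = 0.19·ln(15000) + 0.11·ln(12700) + 0.51·ln(12600) + 0.19·ln(4300) = 1.8270 + 1.0394 + 4.8151 + 1.5896 = 9.2711
CE = e^9.2711 ≈ 10626.43

$10,626.43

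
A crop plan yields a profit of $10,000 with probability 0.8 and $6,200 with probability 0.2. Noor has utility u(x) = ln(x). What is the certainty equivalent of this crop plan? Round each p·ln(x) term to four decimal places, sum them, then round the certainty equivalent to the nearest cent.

$9,088.82

E[u] = 0.8·ln(10000) + 0.2·ln(6200) = 7.3683 + 1.7465 = 9.1148
CE = e^9.1148 ≈ 9088.82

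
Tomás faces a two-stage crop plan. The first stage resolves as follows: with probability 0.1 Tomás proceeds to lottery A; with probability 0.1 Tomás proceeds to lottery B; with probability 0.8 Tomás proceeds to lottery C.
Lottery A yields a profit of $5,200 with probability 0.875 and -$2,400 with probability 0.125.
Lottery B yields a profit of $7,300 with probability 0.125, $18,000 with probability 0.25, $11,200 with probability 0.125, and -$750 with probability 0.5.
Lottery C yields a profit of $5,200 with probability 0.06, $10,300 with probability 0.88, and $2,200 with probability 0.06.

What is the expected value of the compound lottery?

EV(A) = 0.875 × 5200 + 0.125 × (-2400) = 4550 − 300 = 4250
EV(B) = 0.125 × 7300 + 0.25 × 18000 + 0.125 × 11200 + 0.5 × (-750) = 912.5 + 4500 + 1400 − 375 = 6437.5
EV(C) = 0.06 × 5200 + 0.88 × 10300 + 0.06 × 2200 = 312 + 9064 + 132 = 9508
Overall = 0.1 × 4250 + 0.1 × 6437.5 + 0.8 × 9508 = 425 + 643.75 + 7606.4 = 8675.15

$8,675.15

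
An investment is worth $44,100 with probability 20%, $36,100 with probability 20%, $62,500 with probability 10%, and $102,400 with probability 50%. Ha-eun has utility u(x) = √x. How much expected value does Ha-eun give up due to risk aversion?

E[u] = 0.2·√44100 + 0.2·√36100 + 0.1·√62500 + 0.5·√102400 = 0.2·210 + 0.2·190 + 0.1·250 + 0.5·320 = 265
CE = (265)² = 70225
Risk premium = EV − CE = 73490 − 70225 = 3265

$3,265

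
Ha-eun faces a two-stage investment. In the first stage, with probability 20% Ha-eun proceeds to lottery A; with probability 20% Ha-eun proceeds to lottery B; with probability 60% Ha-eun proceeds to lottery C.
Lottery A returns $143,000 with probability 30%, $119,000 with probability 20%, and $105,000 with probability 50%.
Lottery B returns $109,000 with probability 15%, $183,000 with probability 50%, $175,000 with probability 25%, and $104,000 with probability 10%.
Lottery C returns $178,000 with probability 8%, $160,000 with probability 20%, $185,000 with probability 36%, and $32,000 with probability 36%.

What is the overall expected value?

$130,856

EV(A) = 0.3 × 143000 + 0.2 × 119000 + 0.5 × 105000 = 42900 + 23800 + 52500 = 119200
EV(B) = 0.15 × 109000 + 0.5 × 183000 + 0.25 × 175000 + 0.1 × 104000 = 16350 + 91500 + 43750 + 10400 = 162000
EV(C) = 0.08 × 178000 + 0.2 × 160000 + 0.36 × 185000 + 0.36 × 32000 = 14240 + 32000 + 66600 + 11520 = 124360
Overall = 0.2 × 119200 + 0.2 × 162000 + 0.6 × 124360 = 23840 + 32400 + 74616 = 130856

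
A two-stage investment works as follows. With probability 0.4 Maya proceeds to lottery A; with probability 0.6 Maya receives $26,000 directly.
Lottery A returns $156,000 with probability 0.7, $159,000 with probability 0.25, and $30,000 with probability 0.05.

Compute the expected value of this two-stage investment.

$75,780

EV(A) = 0.7 × 156000 + 0.25 × 159000 + 0.05 × 30000 = 109200 + 39750 + 1500 = 150450
Branch B: 26000 (certain)
Overall = 0.4 × 150450 + 0.6 × 26000 = 60180 + 15600 = 75780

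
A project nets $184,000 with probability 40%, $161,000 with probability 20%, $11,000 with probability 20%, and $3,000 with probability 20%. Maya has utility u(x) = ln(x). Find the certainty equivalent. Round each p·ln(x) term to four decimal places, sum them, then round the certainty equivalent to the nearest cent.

$44,770.29

E[u] = 0.4·ln(184000) + 0.2·ln(161000) + 0.2·ln(11000) + 0.2·ln(3000) = 4.8491 + 2.3978 + 1.8611 + 1.6013 = 10.7093
CE = e^10.7093 ≈ 44770.29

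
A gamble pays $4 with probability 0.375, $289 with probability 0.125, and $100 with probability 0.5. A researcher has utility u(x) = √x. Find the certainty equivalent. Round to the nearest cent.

$62.02

E[u] = 0.375·√4 + 0.125·√289 + 0.5·√100 = 0.375·2 + 0.125·17 + 0.5·10 = 7.875
CE = (7.875)² = 62.015625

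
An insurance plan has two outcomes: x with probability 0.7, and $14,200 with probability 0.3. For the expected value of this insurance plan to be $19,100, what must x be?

x = $21,200

0.7·x + 0.3·14200 = 19100
0.7·x = 19100 − 4260 = 14840
x = 14840 / 0.7 = 21200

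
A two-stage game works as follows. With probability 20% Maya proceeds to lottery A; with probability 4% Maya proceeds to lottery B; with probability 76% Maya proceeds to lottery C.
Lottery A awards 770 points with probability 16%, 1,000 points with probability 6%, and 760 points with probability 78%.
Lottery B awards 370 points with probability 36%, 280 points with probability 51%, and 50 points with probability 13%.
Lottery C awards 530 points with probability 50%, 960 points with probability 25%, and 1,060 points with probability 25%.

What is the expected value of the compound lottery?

751.7 points

EV(A) = 0.16 × 770 + 0.06 × 1000 + 0.78 × 760 = 123.2 + 60 + 592.8 = 776
EV(B) = 0.36 × 370 + 0.51 × 280 + 0.13 × 50 = 133.2 + 142.8 + 6.5 = 282.5
EV(C) = 0.5 × 530 + 0.25 × 960 + 0.25 × 1060 = 265 + 240 + 265 = 770
Overall = 0.2 × 776 + 0.04 × 282.5 + 0.76 × 770 = 155.2 + 11.3 + 585.2 = 751.7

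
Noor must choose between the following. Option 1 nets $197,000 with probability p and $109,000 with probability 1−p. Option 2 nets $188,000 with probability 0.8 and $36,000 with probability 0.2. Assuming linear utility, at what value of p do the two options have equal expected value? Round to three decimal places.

EV(Option 2) = 0.8 × 188000 + 0.2 × 36000 = 150400 + 7200 = 157600
p·197000 + (1−p)·109000 = 157600
88000p + 109000 = 157600
p = (157600 − 109000) / 88000

p = 0.552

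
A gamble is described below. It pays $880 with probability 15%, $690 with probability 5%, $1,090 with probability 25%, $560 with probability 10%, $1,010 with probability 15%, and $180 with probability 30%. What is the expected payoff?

EV = 0.15 × 880 + 0.05 × 690 + 0.25 × 1090 + 0.1 × 560 + 0.15 × 1010 + 0.3 × 180 = 132 + 34.5 + 272.5 + 56 + 151.5 + 54 = 700.5

$700.50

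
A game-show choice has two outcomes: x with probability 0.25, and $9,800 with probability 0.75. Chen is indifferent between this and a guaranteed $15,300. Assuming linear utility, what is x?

0.25·x + 0.75·9800 = 15300
0.25·x = 15300 − 7350 = 7950
x = 7950 / 0.25 = 31800

x = $31,800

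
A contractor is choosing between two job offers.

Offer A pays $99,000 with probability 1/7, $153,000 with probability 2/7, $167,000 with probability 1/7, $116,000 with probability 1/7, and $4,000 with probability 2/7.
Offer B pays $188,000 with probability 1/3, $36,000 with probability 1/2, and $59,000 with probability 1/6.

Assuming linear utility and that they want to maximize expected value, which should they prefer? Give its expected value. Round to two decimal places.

Offer A ($99,428.57)

Offer A = 1/7 × 99000 + 2/7 × 153000 + 1/7 × 167000 + 1/7 × 116000 + 2/7 × 4000 = 14142.8571 + 43714.2857 + 23857.1429 + 16571.4286 + 1142.8571 = 99428.5714
Offer B = 1/3 × 188000 + 1/2 × 36000 + 1/6 × 59000 = 62666.6667 + 18000 + 9833.3333 = 90500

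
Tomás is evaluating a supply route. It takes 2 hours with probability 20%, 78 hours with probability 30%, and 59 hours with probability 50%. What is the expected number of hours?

EV = 0.2 × 2 + 0.3 × 78 + 0.5 × 59 = 0.4 + 23.4 + 29.5 = 53.3

53.3 hours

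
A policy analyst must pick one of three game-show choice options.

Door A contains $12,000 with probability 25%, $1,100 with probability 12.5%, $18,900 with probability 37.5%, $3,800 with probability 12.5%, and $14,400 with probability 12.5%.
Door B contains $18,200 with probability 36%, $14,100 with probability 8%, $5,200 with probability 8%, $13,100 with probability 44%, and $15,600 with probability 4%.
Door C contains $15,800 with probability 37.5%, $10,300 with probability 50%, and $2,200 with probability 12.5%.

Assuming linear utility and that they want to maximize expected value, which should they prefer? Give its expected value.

Door A = 0.25 × 12000 + 0.125 × 1100 + 0.375 × 18900 + 0.125 × 3800 + 0.125 × 14400 = 3000 + 137.5 + 7087.5 + 475 + 1800 = 12500
Door B = 0.36 × 18200 + 0.08 × 14100 + 0.08 × 5200 + 0.44 × 13100 + 0.04 × 15600 = 6552 + 1128 + 416 + 5764 + 624 = 14484
Door C = 0.375 × 15800 + 0.5 × 10300 + 0.125 × 2200 = 5925 + 5150 + 275 = 11350

Door B ($14,484)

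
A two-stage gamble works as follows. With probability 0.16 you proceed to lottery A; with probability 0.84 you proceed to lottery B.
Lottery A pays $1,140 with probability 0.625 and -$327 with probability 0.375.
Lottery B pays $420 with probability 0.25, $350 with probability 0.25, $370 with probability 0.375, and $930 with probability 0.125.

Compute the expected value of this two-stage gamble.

$470.28

EV(A) = 0.625 × 1140 + 0.375 × (-327) = 712.5 − 122.625 = 589.875
EV(B) = 0.25 × 420 + 0.25 × 350 + 0.375 × 370 + 0.125 × 930 = 105 + 87.5 + 138.75 + 116.25 = 447.5
Overall = 0.16 × 589.875 + 0.84 × 447.5 = 94.38 + 375.9 = 470.28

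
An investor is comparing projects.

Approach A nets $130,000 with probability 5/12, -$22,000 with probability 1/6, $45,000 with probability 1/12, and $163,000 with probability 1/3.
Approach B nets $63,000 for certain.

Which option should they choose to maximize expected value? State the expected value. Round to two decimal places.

Approach A ($108,583.33)

Approach A = 5/12 × 130000 + 1/6 × (-22000) + 1/12 × 45000 + 1/3 × 163000 = 54166.6667 − 3666.6667 + 3750 + 54333.3333 = 108583.3333
Approach B: 63000 (certain)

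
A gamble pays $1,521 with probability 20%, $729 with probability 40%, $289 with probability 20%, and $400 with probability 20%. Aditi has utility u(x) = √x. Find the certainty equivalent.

E[u] = 0.2·√1521 + 0.4·√729 + 0.2·√289 + 0.2·√400 = 0.2·39 + 0.4·27 + 0.2·17 + 0.2·20 = 26
CE = (26)² = 676

$676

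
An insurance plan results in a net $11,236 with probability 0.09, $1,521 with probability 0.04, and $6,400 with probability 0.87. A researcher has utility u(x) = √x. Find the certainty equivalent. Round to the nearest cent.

$6,512.49

E[u] = 0.09·√11236 + 0.04·√1521 + 0.87·√6400 = 0.09·106 + 0.04·39 + 0.87·80 = 80.7
CE = (80.7)² = 6512.49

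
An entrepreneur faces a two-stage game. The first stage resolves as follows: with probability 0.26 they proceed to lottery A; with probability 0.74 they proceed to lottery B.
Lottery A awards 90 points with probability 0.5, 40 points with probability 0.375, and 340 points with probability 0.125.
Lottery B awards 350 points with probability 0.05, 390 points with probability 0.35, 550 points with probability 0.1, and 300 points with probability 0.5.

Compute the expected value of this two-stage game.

292.31 points

EV(A) = 0.5 × 90 + 0.375 × 40 + 0.125 × 340 = 45 + 15 + 42.5 = 102.5
EV(B) = 0.05 × 350 + 0.35 × 390 + 0.1 × 550 + 0.5 × 300 = 17.5 + 136.5 + 55 + 150 = 359
Overall = 0.26 × 102.5 + 0.74 × 359 = 26.65 + 265.66 = 292.31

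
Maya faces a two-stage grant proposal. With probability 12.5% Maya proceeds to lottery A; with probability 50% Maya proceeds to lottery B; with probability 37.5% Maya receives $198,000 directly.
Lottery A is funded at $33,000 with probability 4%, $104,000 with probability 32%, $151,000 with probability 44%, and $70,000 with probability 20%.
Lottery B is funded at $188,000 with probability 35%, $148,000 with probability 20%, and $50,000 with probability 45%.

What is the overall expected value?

$147,580

EV(A) = 0.04 × 33000 + 0.32 × 104000 + 0.44 × 151000 + 0.2 × 70000 = 1320 + 33280 + 66440 + 14000 = 115040
EV(B) = 0.35 × 188000 + 0.2 × 148000 + 0.45 × 50000 = 65800 + 29600 + 22500 = 117900
Branch C: 198000 (certain)
Overall = 0.125 × 115040 + 0.5 × 117900 + 0.375 × 198000 = 14380 + 58950 + 74250 = 147580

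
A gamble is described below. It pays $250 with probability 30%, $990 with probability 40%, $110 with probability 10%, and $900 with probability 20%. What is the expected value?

EV = 0.3 × 250 + 0.4 × 990 + 0.1 × 110 + 0.2 × 900 = 75 + 396 + 11 + 180 = 662

$662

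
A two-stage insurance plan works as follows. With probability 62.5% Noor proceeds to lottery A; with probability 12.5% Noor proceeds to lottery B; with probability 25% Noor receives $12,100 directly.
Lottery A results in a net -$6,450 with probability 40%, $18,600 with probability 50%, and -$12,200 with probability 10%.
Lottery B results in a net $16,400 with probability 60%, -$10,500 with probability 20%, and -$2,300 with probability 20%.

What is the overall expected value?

EV(A) = 0.4 × (-6450) + 0.5 × 18600 + 0.1 × (-12200) = -2580 + 9300 − 1220 = 5500
EV(B) = 0.6 × 16400 + 0.2 × (-10500) + 0.2 × (-2300) = 9840 − 2100 − 460 = 7280
Branch C: 12100 (certain)
Overall = 0.625 × 5500 + 0.125 × 7280 + 0.25 × 12100 = 3437.5 + 910 + 3025 = 7372.5

$7,372.50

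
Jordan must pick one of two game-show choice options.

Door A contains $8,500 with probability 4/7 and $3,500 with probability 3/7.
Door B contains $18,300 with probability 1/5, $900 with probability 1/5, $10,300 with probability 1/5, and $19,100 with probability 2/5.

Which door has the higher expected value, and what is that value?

Door A = 4/7 × 8500 + 3/7 × 3500 = 4857.1429 + 1500 = 6357.1429
Door B = 1/5 × 18300 + 1/5 × 900 + 1/5 × 10300 + 2/5 × 19100 = 3660 + 180 + 2060 + 7640 = 13540

Door B ($13,540)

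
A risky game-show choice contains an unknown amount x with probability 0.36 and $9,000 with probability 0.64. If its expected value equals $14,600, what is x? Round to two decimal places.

0.36·x + 0.64·9000 = 14600
0.36·x = 14600 − 5760 = 8840
x = 8840 / 0.36 = 24555.5556

x = $24,555.56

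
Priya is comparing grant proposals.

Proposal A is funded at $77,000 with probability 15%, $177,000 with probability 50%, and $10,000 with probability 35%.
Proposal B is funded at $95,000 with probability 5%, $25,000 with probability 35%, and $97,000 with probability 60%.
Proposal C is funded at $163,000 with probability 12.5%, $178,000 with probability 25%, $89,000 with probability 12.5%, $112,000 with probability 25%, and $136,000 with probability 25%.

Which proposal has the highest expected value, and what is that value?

Proposal A = 0.15 × 77000 + 0.5 × 177000 + 0.35 × 10000 = 11550 + 88500 + 3500 = 103550
Proposal B = 0.05 × 95000 + 0.35 × 25000 + 0.6 × 97000 = 4750 + 8750 + 58200 = 71700
Proposal C = 0.125 × 163000 + 0.25 × 178000 + 0.125 × 89000 + 0.25 × 112000 + 0.25 × 136000 = 20375 + 44500 + 11125 + 28000 + 34000 = 138000

Proposal C ($138,000)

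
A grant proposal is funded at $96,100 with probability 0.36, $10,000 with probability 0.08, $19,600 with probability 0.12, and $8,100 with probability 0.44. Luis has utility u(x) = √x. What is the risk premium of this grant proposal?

E[u] = 0.36·√96100 + 0.08·√10000 + 0.12·√19600 + 0.44·√8100 = 0.36·310 + 0.08·100 + 0.12·140 + 0.44·90 = 176
CE = (176)² = 30976
Risk premium = EV − CE = 41312 − 30976 = 10336

$10,336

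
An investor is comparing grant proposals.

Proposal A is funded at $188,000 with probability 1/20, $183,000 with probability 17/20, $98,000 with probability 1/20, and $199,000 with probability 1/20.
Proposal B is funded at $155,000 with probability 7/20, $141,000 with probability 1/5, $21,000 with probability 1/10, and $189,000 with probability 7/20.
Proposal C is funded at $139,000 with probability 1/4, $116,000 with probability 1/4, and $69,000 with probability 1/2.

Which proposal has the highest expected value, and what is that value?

Proposal A ($179,800)

Proposal A = 1/20 × 188000 + 17/20 × 183000 + 1/20 × 98000 + 1/20 × 199000 = 9400 + 155550 + 4900 + 9950 = 179800
Proposal B = 7/20 × 155000 + 1/5 × 141000 + 1/10 × 21000 + 7/20 × 189000 = 54250 + 28200 + 2100 + 66150 = 150700
Proposal C = 1/4 × 139000 + 1/4 × 116000 + 1/2 × 69000 = 34750 + 29000 + 34500 = 98250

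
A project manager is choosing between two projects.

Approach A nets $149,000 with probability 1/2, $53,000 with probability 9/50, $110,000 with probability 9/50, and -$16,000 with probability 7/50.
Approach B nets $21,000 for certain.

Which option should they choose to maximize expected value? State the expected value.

Approach A ($101,600)

Approach A = 1/2 × 149000 + 9/50 × 53000 + 9/50 × 110000 + 7/50 × (-16000) = 74500 + 9540 + 19800 − 2240 = 101600
Approach B: 21000 (certain)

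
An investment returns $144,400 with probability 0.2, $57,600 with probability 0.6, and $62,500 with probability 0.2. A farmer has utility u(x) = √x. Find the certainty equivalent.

$72,900

E[u] = 0.2·√144400 + 0.6·√57600 + 0.2·√62500 = 0.2·380 + 0.6·240 + 0.2·250 = 270
CE = (270)² = 72900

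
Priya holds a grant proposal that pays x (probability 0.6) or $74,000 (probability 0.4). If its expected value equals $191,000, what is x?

x = $269,000

0.6·x + 0.4·74000 = 191000
0.6·x = 191000 − 29600 = 161400
x = 161400 / 0.6 = 269000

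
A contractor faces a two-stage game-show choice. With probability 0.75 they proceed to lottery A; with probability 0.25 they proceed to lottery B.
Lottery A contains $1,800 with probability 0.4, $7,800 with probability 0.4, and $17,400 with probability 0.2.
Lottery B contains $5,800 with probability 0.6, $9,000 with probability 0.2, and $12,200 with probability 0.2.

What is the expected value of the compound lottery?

EV(A) = 0.4 × 1800 + 0.4 × 7800 + 0.2 × 17400 = 720 + 3120 + 3480 = 7320
EV(B) = 0.6 × 5800 + 0.2 × 9000 + 0.2 × 12200 = 3480 + 1800 + 2440 = 7720
Overall = 0.75 × 7320 + 0.25 × 7720 = 5490 + 1930 = 7420

$7,420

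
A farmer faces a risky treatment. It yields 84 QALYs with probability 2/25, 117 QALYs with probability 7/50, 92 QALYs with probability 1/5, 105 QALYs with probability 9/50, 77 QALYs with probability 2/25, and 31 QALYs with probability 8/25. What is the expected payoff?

76.48 QALYs

EV = 2/25 × 84 + 7/50 × 117 + 1/5 × 92 + 9/50 × 105 + 2/25 × 77 + 8/25 × 31 = 6.72 + 16.38 + 18.4 + 18.9 + 6.16 + 9.92 = 76.48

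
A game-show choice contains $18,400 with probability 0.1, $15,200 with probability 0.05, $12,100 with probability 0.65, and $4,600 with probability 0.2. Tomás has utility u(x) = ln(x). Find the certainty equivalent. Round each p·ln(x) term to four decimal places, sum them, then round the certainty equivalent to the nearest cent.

E[u] = 0.1·ln(18400) + 0.05·ln(15200) + 0.65·ln(12100) + 0.2·ln(4600) = 0.9820 + 0.4815 + 6.1106 + 1.6868 = 9.2609
CE = e^9.2609 ≈ 10518.60

$10,518.60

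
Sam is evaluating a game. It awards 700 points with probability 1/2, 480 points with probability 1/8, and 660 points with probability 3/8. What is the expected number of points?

EV = 1/2 × 700 + 1/8 × 480 + 3/8 × 660 = 350 + 60 + 247.5 = 657.5

657.5 points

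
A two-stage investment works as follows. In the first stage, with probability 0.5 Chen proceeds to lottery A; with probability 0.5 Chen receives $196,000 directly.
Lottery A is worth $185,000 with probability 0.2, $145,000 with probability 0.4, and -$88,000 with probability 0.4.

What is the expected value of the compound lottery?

$127,900

EV(A) = 0.2 × 185000 + 0.4 × 145000 + 0.4 × (-88000) = 37000 + 58000 − 35200 = 59800
Branch B: 196000 (certain)
Overall = 0.5 × 59800 + 0.5 × 196000 = 29900 + 98000 = 127900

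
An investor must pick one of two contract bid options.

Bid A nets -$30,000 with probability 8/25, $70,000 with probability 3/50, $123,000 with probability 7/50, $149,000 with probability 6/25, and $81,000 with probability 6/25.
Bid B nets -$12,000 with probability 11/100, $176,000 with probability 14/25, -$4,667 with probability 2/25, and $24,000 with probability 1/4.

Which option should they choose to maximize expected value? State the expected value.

Bid B ($102,866.64)

Bid A = 8/25 × (-30000) + 3/50 × 70000 + 7/50 × 123000 + 6/25 × 149000 + 6/25 × 81000 = -9600 + 4200 + 17220 + 35760 + 19440 = 67020
Bid B = 11/100 × (-12000) + 14/25 × 176000 + 2/25 × (-4667) + 1/4 × 24000 = -1320 + 98560 − 373.36 + 6000 = 102866.64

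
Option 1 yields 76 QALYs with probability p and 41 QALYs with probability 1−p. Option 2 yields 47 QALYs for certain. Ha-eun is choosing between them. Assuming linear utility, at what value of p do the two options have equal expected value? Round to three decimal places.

p = 0.171

p·76 + (1−p)·41 = 47
35p + 41 = 47
p = (47 − 41) / 35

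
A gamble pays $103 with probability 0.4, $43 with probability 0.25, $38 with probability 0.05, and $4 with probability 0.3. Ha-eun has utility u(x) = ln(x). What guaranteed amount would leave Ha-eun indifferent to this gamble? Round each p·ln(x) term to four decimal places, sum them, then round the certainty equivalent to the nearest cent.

E[u] = 0.4·ln(103) + 0.25·ln(43) + 0.05·ln(38) + 0.3·ln(4) = 1.8539 + 0.9403 + 0.1819 + 0.4159 = 3.3920
CE = e^3.3920 ≈ 29.73

$29.73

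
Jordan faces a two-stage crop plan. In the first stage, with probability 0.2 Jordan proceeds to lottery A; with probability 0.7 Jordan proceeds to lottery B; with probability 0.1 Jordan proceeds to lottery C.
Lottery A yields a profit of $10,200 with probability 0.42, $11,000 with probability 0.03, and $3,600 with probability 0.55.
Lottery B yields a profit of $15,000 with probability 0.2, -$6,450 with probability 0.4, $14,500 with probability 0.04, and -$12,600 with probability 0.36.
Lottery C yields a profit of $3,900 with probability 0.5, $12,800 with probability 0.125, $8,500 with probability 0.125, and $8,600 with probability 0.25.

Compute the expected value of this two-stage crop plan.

EV(A) = 0.42 × 10200 + 0.03 × 11000 + 0.55 × 3600 = 4284 + 330 + 1980 = 6594
EV(B) = 0.2 × 15000 + 0.4 × (-6450) + 0.04 × 14500 + 0.36 × (-12600) = 3000 − 2580 + 580 − 4536 = -3536
EV(C) = 0.5 × 3900 + 0.125 × 12800 + 0.125 × 8500 + 0.25 × 8600 = 1950 + 1600 + 1062.5 + 2150 = 6762.5
Overall = 0.2 × 6594 + 0.7 × (-3536) + 0.1 × 6762.5 = 1318.8 − 2475.2 + 676.25 = -480.15

-$480.15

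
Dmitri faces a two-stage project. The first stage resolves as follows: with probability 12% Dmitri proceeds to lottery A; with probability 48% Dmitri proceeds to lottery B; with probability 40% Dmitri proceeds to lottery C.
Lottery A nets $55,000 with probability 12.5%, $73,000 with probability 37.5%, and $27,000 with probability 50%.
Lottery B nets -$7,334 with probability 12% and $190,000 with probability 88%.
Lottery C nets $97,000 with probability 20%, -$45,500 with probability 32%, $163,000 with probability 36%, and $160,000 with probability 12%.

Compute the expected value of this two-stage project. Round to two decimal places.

$118,651.56

EV(A) = 0.125 × 55000 + 0.375 × 73000 + 0.5 × 27000 = 6875 + 27375 + 13500 = 47750
EV(B) = 0.12 × (-7334) + 0.88 × 190000 = -880.08 + 167200 = 166319.92
EV(C) = 0.2 × 97000 + 0.32 × (-45500) + 0.36 × 163000 + 0.12 × 160000 = 19400 − 14560 + 58680 + 19200 = 82720
Overall = 0.12 × 47750 + 0.48 × 166319.92 + 0.4 × 82720 = 5730 + 79833.5616 + 33088 = 118651.5616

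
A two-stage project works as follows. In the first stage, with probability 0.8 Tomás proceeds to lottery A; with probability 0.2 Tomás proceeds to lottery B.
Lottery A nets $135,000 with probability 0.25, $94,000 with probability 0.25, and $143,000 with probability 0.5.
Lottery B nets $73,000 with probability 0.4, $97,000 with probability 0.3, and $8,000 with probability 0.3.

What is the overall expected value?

EV(A) = 0.25 × 135000 + 0.25 × 94000 + 0.5 × 143000 = 33750 + 23500 + 71500 = 128750
EV(B) = 0.4 × 73000 + 0.3 × 97000 + 0.3 × 8000 = 29200 + 29100 + 2400 = 60700
Overall = 0.8 × 128750 + 0.2 × 60700 = 103000 + 12140 = 115140

$115,140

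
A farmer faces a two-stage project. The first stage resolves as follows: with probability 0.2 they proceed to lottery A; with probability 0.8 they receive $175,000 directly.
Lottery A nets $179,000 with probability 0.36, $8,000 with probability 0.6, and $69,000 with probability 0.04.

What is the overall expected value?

EV(A) = 0.36 × 179000 + 0.6 × 8000 + 0.04 × 69000 = 64440 + 4800 + 2760 = 72000
Branch B: 175000 (certain)
Overall = 0.2 × 72000 + 0.8 × 175000 = 14400 + 140000 = 154400

$154,400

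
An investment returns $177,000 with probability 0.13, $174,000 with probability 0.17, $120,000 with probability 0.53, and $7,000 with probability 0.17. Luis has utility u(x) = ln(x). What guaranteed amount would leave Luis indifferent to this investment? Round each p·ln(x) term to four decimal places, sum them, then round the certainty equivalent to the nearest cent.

$82,942.26

E[u] = 0.13·ln(177000) + 0.17·ln(174000) + 0.53·ln(120000) + 0.17·ln(7000) = 1.5709 + 2.0514 + 6.1985 + 1.5051 = 11.3259
CE = e^11.3259 ≈ 82942.26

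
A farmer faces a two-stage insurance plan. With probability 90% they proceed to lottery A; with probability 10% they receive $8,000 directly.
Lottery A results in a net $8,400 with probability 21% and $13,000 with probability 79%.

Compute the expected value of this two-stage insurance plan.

EV(A) = 0.21 × 8400 + 0.79 × 13000 = 1764 + 10270 = 12034
Branch B: 8000 (certain)
Overall = 0.9 × 12034 + 0.1 × 8000 = 10830.6 + 800 = 11630.6

$11,630.60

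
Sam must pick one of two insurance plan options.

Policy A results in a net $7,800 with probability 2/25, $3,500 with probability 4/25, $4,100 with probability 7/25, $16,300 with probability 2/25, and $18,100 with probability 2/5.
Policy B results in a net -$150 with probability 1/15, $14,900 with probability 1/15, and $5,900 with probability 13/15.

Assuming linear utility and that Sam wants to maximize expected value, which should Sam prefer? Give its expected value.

Policy A = 2/25 × 7800 + 4/25 × 3500 + 7/25 × 4100 + 2/25 × 16300 + 2/5 × 18100 = 624 + 560 + 1148 + 1304 + 7240 = 10876
Policy B = 1/15 × (-150) + 1/15 × 14900 + 13/15 × 5900 = -10 + 993.3333 + 5113.3333 = 6096.6667

Policy A ($10,876)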